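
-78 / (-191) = 78 / 191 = 0.41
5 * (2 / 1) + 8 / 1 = 18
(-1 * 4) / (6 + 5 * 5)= -4 / 31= -0.13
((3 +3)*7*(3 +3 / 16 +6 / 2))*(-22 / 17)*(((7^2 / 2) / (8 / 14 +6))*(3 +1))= -7844067 / 1564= -5015.39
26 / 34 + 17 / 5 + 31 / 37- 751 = -2346162 / 3145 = -746.00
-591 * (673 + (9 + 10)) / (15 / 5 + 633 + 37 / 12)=-639.94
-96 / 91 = -1.05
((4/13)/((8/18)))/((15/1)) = 3/65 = 0.05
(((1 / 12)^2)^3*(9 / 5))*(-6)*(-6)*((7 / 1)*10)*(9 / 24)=7 / 12288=0.00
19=19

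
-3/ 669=-1/ 223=-0.00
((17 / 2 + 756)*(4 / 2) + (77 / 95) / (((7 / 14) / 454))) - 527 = 165106 / 95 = 1737.96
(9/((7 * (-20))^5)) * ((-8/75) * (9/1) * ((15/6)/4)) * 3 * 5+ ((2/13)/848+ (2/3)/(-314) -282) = -282.00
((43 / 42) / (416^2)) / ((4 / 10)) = 0.00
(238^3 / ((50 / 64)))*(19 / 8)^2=2433369596 / 25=97334783.84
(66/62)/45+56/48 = 369/310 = 1.19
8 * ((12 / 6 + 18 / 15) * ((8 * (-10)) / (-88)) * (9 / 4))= 576 / 11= 52.36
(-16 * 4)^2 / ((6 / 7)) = 14336 / 3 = 4778.67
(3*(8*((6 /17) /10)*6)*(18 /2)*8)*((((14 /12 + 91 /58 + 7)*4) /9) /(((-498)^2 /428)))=46402048 /16981385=2.73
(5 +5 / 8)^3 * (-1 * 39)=-3553875 / 512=-6941.16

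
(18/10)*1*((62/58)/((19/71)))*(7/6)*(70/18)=107849/3306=32.62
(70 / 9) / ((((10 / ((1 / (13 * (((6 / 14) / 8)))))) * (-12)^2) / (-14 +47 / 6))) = -1813 / 37908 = -0.05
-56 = -56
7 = 7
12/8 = 3/2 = 1.50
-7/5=-1.40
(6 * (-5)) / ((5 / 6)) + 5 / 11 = -35.55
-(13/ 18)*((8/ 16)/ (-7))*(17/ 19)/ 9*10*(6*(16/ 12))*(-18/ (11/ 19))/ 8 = -1105/ 693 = -1.59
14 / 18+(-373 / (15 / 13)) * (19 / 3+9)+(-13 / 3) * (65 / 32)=-7149283 / 1440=-4964.78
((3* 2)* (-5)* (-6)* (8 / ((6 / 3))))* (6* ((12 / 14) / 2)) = 12960 / 7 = 1851.43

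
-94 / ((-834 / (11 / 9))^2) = -5687 / 28170018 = -0.00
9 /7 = 1.29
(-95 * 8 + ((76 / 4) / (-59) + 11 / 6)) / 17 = -268505 / 6018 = -44.62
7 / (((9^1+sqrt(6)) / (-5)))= -21 / 5+7 * sqrt(6) / 15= -3.06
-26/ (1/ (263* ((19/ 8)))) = -64961/ 4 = -16240.25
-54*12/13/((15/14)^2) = -14112/325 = -43.42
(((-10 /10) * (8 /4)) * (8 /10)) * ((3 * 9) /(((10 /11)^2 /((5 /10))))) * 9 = -29403 /125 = -235.22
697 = 697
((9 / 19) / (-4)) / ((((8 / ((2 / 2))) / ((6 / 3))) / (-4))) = 9 / 76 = 0.12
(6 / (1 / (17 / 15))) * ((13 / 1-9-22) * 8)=-4896 / 5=-979.20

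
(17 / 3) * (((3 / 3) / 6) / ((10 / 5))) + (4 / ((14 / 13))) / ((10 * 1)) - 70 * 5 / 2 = -219437 / 1260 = -174.16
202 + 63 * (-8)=-302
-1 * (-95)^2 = -9025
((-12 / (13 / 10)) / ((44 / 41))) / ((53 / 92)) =-113160 / 7579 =-14.93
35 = 35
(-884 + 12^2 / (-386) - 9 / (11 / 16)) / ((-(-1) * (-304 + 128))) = 476329 / 93412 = 5.10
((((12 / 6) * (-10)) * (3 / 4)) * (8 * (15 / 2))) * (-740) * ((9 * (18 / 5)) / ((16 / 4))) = 5394600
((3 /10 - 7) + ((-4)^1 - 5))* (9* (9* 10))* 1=-12717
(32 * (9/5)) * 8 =2304/5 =460.80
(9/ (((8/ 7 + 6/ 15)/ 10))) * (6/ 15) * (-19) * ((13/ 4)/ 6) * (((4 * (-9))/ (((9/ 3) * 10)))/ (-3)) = -1729/ 18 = -96.06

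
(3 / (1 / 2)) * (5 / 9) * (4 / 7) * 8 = 320 / 21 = 15.24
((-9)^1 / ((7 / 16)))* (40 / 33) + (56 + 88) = 9168 / 77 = 119.06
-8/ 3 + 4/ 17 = -124/ 51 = -2.43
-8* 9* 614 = -44208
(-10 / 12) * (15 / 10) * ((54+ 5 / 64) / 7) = -17305 / 1792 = -9.66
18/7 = 2.57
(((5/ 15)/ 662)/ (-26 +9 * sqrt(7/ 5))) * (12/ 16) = -65/ 3724412 - 9 * sqrt(35)/ 7448824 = -0.00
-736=-736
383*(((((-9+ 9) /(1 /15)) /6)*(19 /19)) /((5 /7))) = 0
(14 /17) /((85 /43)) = 602 /1445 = 0.42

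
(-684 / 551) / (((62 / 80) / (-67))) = 96480 / 899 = 107.32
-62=-62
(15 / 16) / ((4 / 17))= 255 / 64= 3.98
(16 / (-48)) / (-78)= 1 / 234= 0.00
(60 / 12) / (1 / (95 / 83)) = 475 / 83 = 5.72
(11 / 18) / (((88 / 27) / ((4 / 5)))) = 3 / 20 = 0.15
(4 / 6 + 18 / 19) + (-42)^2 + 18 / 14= 704993 / 399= 1766.90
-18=-18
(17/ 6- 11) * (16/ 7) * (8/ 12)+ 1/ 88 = -9847/ 792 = -12.43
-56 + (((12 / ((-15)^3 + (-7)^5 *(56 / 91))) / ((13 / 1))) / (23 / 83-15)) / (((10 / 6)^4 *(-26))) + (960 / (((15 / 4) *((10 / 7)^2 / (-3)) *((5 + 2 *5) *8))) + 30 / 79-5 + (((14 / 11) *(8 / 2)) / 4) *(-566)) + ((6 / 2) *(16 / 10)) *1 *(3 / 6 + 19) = -531235872388707656 / 769327401610625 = -690.52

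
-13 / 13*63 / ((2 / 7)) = -441 / 2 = -220.50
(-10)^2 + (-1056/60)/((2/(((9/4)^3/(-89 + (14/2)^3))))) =2023981/20320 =99.61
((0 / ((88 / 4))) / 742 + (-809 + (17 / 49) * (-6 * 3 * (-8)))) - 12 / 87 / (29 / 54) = -31289897 / 41209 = -759.30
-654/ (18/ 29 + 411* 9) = -6322/ 35763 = -0.18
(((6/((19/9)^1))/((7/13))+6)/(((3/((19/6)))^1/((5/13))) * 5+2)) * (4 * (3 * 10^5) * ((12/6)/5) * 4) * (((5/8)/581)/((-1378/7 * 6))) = -9375000/6805253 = -1.38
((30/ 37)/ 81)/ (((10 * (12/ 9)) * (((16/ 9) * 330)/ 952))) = 119/ 97680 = 0.00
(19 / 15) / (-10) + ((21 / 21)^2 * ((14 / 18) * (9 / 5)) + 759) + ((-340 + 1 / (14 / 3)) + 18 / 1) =230206 / 525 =438.49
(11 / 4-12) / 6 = -37 / 24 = -1.54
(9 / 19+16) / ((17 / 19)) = 313 / 17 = 18.41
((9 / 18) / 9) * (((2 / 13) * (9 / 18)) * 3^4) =9 / 26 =0.35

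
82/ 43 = 1.91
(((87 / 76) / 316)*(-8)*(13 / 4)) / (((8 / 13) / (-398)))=60.92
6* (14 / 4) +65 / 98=2123 / 98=21.66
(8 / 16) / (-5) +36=359 / 10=35.90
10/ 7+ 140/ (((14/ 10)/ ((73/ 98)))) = 3720/ 49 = 75.92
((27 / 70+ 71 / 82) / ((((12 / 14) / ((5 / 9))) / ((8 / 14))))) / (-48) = -449 / 46494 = -0.01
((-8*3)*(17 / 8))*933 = -47583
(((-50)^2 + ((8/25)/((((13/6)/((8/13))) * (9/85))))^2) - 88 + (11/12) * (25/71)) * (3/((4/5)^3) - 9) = -295064605686803/38934355200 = -7578.52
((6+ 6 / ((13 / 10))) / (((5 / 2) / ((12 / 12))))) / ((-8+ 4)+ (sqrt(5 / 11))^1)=-4048 / 3705 -92 * sqrt(55) / 3705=-1.28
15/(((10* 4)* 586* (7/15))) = 45/32816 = 0.00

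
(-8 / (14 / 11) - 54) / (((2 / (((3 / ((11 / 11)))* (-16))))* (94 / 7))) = 5064 / 47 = 107.74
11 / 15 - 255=-3814 / 15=-254.27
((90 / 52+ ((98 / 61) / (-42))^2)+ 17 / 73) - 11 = -574276837 / 63562122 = -9.03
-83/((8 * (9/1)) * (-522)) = 83/37584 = 0.00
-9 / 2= -4.50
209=209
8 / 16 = 1 / 2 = 0.50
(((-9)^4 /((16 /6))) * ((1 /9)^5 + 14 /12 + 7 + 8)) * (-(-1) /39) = 1909253 /1872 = 1019.90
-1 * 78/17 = -78/17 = -4.59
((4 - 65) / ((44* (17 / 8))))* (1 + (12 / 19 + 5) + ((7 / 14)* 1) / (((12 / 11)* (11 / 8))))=-48434 / 10659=-4.54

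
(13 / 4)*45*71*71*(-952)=-701858430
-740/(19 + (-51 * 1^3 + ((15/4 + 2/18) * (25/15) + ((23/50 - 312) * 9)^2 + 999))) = -24975000/265362896299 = -0.00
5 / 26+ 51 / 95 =1801 / 2470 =0.73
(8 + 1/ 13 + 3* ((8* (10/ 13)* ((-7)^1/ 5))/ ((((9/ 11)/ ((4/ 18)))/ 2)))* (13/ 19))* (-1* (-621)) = -234577/ 247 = -949.70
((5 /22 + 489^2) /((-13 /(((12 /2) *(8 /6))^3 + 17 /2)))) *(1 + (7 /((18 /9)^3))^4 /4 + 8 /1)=-820670033378379 /9371648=-87569447.06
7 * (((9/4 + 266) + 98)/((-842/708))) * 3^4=-147025935/842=-174615.12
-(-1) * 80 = 80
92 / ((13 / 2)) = 184 / 13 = 14.15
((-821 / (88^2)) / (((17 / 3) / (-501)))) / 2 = 1233963 / 263296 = 4.69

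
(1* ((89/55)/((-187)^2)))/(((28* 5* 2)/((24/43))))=267/2894558975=0.00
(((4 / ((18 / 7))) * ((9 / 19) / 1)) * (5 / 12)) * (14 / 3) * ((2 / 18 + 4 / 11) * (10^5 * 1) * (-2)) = -2303000000 / 16929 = -136038.75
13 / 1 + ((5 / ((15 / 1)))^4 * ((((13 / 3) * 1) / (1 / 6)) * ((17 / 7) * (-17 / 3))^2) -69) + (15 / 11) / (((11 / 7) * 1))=24462275 / 4322241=5.66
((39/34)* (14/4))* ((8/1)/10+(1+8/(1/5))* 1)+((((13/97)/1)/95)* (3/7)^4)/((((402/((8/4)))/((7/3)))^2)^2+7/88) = 167.81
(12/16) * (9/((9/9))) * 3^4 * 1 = 2187/4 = 546.75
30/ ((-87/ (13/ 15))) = -26/ 87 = -0.30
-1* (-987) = 987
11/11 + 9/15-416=-2072/5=-414.40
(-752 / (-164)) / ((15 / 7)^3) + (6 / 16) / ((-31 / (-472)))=26491379 / 4289625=6.18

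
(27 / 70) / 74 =27 / 5180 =0.01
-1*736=-736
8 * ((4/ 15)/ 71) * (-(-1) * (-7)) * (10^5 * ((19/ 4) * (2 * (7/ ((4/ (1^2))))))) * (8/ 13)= -595840000/ 2769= -215182.38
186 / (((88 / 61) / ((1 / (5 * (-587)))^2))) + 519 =519.00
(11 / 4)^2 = 121 / 16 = 7.56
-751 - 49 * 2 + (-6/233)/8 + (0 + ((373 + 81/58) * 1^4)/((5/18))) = 13482225/27028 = 498.82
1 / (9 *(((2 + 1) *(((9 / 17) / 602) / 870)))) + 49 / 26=77168329 / 2106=36642.13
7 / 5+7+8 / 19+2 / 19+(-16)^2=264.93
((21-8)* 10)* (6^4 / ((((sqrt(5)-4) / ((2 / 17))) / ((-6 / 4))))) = 505440* sqrt(5) / 187 + 2021760 / 187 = 16855.39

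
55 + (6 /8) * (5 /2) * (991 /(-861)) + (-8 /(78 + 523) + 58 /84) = 221552227 /4139688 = 53.52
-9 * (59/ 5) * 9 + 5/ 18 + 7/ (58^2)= -144646639/ 151380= -955.52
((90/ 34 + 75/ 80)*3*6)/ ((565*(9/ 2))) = 195/ 7684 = 0.03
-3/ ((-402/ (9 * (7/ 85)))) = 63/ 11390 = 0.01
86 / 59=1.46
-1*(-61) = 61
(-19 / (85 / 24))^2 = 28.78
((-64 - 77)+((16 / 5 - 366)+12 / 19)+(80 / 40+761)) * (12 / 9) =32912 / 95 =346.44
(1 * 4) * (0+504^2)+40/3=3048232/3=1016077.33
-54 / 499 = -0.11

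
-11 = -11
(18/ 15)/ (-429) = -2/ 715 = -0.00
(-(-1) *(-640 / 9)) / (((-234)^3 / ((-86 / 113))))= -6880 / 1628840421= -0.00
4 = 4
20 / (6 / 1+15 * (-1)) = -20 / 9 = -2.22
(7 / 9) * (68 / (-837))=-476 / 7533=-0.06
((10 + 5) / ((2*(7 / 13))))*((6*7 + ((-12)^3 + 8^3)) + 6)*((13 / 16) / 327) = -61685 / 1526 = -40.42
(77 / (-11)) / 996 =-7 / 996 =-0.01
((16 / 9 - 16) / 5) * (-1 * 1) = 128 / 45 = 2.84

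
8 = 8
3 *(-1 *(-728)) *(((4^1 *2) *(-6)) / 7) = -14976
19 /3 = 6.33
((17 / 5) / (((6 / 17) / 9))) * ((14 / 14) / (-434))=-867 / 4340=-0.20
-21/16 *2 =-21/8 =-2.62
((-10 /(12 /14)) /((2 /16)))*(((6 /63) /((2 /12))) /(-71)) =160 /213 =0.75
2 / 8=1 / 4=0.25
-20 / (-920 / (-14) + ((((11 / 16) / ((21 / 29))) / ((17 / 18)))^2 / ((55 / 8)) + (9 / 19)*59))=-215247200 / 1009602361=-0.21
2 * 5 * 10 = 100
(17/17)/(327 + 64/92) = 23/7537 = 0.00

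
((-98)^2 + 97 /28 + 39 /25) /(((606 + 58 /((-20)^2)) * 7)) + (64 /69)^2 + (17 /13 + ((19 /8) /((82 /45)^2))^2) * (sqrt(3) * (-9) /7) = 88379135690 /28281392181- 615915725517 * sqrt(3) /263315713024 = -0.93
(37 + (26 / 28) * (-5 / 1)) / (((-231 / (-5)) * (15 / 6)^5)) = 2416 / 336875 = 0.01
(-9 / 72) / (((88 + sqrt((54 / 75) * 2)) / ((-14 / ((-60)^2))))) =7 / 1284480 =0.00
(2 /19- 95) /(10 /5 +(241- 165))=-601 /494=-1.22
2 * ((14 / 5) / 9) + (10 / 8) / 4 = 673 / 720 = 0.93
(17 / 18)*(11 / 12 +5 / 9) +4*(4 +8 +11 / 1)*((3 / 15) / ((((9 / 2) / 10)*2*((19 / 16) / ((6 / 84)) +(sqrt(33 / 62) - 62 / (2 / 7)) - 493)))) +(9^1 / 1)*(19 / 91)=8678181145589 / 2678395139784 - 5888*sqrt(2046) / 8584599807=3.24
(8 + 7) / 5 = 3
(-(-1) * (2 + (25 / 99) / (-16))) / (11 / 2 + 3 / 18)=3143 / 8976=0.35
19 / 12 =1.58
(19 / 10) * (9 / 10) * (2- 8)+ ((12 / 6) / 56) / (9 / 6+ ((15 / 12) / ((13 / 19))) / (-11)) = -10.23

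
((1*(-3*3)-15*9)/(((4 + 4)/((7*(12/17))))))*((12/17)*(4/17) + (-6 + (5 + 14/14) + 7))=-3131352/4913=-637.36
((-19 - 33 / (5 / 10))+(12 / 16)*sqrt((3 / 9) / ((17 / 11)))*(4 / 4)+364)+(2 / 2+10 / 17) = sqrt(561) / 68+4770 / 17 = 280.94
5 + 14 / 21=17 / 3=5.67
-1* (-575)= 575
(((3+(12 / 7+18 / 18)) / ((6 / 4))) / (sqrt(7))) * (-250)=-20000 * sqrt(7) / 147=-359.97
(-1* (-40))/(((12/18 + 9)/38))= 4560/29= 157.24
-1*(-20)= 20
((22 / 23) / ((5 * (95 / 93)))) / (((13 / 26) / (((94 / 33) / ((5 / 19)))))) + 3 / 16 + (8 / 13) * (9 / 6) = 5.16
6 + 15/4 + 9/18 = 41/4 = 10.25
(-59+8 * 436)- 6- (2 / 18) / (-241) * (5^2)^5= 17190112 / 2169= 7925.36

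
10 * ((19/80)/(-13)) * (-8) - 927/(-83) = 13628/1079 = 12.63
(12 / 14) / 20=3 / 70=0.04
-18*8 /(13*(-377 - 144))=144 /6773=0.02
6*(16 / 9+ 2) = 68 / 3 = 22.67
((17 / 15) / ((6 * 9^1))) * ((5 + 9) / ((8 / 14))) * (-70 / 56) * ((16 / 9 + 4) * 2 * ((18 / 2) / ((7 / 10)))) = -7735 / 81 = -95.49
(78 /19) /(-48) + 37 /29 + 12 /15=43867 /22040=1.99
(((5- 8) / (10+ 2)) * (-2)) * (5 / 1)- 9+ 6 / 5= -53 / 10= -5.30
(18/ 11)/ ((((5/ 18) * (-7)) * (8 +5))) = -324/ 5005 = -0.06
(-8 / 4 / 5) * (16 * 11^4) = -468512 / 5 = -93702.40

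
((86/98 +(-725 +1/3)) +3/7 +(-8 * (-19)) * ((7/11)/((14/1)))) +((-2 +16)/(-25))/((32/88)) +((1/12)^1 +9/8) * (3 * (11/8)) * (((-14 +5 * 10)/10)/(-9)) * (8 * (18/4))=-255410471/323400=-789.77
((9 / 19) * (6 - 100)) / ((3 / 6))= -1692 / 19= -89.05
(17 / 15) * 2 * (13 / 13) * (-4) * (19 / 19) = -136 / 15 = -9.07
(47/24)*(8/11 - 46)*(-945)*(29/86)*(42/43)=2245045005/81356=27595.32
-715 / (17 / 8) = -336.47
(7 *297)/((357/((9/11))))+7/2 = 281/34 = 8.26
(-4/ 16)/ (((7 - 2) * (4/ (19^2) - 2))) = 361/ 14360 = 0.03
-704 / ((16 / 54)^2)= -8019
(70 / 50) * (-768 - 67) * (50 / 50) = -1169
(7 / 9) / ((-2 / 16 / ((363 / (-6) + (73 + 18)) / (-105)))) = 244 / 135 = 1.81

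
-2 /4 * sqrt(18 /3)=-sqrt(6) /2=-1.22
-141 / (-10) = 141 / 10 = 14.10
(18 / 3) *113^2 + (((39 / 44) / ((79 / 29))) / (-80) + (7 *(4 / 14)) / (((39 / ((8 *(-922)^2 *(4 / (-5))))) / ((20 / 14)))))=-24441878059163 / 75915840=-321960.19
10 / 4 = 5 / 2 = 2.50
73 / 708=0.10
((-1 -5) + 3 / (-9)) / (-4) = 19 / 12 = 1.58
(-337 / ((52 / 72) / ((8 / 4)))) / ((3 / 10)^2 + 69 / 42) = -538.55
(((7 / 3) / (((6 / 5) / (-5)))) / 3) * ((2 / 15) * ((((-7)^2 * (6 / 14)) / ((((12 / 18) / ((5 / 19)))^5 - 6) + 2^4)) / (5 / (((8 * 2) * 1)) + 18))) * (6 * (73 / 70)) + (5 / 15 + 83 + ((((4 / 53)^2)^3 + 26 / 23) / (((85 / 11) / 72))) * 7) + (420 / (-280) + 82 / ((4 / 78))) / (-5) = -537290599323572847592759189 / 3307160282232091815143790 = -162.46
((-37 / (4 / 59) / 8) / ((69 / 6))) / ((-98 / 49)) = 2183 / 736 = 2.97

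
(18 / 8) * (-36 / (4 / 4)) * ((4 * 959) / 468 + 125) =-140256 / 13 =-10788.92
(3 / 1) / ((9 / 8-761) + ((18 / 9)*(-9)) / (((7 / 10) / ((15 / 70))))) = -0.00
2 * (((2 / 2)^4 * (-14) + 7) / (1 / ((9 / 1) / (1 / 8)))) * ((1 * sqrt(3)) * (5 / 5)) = -1008 * sqrt(3) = -1745.91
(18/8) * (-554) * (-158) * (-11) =-2166417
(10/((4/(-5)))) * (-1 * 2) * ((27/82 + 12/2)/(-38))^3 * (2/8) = -3494958975/121018659584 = -0.03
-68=-68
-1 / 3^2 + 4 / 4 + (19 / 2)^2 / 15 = 1243 / 180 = 6.91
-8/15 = -0.53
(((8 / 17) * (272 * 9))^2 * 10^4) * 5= 66355200000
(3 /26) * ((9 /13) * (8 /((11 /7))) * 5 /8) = 945 /3718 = 0.25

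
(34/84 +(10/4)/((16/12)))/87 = 383/14616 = 0.03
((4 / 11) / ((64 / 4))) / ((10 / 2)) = 1 / 220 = 0.00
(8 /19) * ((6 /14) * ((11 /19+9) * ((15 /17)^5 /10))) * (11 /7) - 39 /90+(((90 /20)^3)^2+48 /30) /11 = 5719316224973885 /7577810885568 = 754.75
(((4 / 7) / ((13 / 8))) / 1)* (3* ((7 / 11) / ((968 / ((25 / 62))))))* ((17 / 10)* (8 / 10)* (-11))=-204 / 48763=-0.00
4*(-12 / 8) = -6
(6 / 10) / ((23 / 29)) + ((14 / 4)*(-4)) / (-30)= 1.22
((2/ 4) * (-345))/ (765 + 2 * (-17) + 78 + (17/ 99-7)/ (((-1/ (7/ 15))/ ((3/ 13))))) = -0.21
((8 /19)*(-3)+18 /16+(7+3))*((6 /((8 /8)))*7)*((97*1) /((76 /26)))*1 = 39695019 /2888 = 13744.81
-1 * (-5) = 5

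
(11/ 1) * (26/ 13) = 22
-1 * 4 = -4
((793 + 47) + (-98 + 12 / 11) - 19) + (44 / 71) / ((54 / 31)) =724.45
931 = 931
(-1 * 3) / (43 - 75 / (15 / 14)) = 1 / 9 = 0.11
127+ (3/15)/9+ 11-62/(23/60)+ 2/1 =-22477/1035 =-21.72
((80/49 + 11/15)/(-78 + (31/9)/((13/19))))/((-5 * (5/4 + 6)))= 271284/303276925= 0.00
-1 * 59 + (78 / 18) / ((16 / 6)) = -459 / 8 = -57.38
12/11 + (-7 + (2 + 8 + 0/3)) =4.09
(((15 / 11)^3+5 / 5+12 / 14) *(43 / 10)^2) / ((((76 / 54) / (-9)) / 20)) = -9194618448 / 885115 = -10388.05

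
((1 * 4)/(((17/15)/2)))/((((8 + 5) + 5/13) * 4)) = 65/493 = 0.13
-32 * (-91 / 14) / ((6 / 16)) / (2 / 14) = 11648 / 3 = 3882.67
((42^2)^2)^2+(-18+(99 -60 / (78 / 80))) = 125874475953661 / 13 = 9682651996435.46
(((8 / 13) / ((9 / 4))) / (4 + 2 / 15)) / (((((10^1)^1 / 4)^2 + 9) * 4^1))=80 / 73749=0.00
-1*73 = -73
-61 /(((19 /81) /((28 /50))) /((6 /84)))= -10.40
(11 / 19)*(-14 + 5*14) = 616 / 19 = 32.42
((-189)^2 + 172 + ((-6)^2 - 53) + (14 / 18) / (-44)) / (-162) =-14206889 / 64152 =-221.46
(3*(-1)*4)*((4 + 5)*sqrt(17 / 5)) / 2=-54*sqrt(85) / 5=-99.57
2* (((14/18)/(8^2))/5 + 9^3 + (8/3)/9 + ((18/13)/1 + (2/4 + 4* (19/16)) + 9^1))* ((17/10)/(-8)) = -1422405521/4492800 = -316.60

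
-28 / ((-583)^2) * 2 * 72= -4032 / 339889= -0.01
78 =78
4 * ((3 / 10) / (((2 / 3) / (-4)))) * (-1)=7.20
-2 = -2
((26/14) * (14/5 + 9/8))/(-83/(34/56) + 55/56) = -34697/646045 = -0.05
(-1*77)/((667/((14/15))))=-1078/10005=-0.11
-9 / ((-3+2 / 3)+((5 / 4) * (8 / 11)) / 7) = 2079 / 509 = 4.08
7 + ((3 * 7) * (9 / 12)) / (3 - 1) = 119 / 8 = 14.88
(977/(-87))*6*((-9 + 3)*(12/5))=140688/145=970.26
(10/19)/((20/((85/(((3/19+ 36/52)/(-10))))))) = -1105/42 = -26.31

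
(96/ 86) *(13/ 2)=7.26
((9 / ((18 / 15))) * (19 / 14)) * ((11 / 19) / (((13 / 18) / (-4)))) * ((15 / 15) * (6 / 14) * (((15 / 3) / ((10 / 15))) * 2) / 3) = -44550 / 637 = -69.94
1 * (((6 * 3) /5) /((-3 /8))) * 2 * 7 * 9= -6048 /5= -1209.60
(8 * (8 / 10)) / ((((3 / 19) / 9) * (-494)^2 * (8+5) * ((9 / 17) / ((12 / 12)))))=136 / 626145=0.00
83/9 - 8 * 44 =-3085/9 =-342.78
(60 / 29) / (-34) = -30 / 493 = -0.06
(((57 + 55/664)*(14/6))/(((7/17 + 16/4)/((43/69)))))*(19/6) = 3685043369/61851600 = 59.58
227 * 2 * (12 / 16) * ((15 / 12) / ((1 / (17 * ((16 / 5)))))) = 23154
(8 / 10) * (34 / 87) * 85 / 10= 1156 / 435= 2.66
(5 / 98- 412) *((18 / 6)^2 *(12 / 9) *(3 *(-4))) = 2906712 / 49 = 59320.65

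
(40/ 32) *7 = 35/ 4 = 8.75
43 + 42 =85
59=59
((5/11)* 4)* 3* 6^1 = 360/11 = 32.73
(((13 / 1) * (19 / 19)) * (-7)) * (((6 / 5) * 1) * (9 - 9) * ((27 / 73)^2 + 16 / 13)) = 0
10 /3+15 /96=335 /96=3.49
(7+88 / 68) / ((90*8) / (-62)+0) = -0.71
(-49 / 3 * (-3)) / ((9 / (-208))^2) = 2119936 / 81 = 26172.05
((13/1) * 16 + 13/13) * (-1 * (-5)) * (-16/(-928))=1045/58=18.02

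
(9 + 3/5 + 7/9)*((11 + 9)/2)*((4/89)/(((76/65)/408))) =1627.55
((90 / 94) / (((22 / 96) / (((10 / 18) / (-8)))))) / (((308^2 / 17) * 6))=-425 / 49044688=-0.00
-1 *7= -7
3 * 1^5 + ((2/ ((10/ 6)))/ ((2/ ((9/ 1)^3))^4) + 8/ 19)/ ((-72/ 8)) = -16098483559217/ 6840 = -2353579467.72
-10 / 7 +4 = 18 / 7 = 2.57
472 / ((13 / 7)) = 3304 / 13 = 254.15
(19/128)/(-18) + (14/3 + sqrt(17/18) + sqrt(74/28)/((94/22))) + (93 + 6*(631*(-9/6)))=-12859411/2304 + 11*sqrt(518)/658 + sqrt(34)/6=-5579.99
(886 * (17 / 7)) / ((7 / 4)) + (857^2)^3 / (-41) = -19412479565045651433 / 2009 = -9662757374338303.35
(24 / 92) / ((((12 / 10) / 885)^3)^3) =99140119384631412506103515625 / 5888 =16837656145487671960955080.00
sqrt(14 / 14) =1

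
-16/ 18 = -8/ 9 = -0.89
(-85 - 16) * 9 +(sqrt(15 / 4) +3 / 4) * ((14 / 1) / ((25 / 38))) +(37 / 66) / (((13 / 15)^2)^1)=-82938693 / 92950 +266 * sqrt(15) / 25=-851.09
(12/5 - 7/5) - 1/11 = 10/11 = 0.91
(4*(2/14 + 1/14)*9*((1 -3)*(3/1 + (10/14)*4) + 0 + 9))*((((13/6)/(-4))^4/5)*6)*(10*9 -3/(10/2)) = -242568573/1254400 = -193.37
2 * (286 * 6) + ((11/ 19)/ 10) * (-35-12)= 651563/ 190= 3429.28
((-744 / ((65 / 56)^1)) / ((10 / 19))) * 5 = -395808 / 65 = -6089.35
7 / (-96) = -0.07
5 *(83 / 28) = 415 / 28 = 14.82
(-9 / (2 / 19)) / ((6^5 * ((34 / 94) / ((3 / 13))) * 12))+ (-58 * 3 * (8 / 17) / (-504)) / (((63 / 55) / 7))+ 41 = 41.99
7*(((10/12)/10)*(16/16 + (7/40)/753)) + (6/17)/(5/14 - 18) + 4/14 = 9021506777/10623805920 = 0.85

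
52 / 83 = 0.63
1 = 1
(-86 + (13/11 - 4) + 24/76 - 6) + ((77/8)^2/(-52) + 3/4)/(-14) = -919521095/9737728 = -94.43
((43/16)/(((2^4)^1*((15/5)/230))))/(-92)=-215/1536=-0.14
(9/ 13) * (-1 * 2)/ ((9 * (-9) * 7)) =2/ 819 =0.00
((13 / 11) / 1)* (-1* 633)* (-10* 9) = 740610 / 11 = 67328.18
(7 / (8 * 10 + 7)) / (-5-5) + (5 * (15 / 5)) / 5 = 2603 / 870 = 2.99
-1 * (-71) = 71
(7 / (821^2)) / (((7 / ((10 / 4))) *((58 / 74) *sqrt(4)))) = 185 / 78188756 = 0.00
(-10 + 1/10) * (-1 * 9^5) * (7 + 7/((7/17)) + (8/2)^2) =23383404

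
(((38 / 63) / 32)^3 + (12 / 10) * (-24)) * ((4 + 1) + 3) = -147483687433 / 640120320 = -230.40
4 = 4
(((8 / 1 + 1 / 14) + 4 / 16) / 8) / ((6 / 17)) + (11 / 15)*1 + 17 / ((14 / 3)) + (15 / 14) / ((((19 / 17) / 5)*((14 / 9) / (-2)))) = 1.16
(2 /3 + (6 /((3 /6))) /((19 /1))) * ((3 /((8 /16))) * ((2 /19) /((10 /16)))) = 2368 /1805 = 1.31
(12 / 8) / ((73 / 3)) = 9 / 146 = 0.06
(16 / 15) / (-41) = -16 / 615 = -0.03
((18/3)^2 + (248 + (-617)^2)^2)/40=29022599601/8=3627824950.12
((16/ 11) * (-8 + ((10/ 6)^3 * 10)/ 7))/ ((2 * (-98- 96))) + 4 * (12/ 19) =9699736/ 3831597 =2.53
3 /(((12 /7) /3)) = 21 /4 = 5.25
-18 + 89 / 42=-667 / 42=-15.88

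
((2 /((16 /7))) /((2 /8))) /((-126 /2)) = -1 /18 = -0.06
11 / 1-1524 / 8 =-359 / 2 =-179.50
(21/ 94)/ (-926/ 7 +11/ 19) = -931/ 548866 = -0.00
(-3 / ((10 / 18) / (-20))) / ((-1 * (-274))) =54 / 137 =0.39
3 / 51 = 1 / 17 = 0.06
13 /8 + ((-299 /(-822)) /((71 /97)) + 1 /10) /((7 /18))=8606489 /2723560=3.16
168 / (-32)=-21 / 4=-5.25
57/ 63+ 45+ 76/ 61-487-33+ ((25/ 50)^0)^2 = -604439/ 1281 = -471.85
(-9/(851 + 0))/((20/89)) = -801/17020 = -0.05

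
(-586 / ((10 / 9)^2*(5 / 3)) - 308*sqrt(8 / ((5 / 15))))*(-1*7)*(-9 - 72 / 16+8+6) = 498393 / 500+2156*sqrt(6) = 6277.89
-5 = -5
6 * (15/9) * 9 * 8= 720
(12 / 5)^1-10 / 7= 34 / 35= 0.97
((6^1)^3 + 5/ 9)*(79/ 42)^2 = 766.17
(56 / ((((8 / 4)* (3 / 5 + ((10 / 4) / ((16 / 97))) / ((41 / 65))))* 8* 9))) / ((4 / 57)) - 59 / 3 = -3141013 / 161561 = -19.44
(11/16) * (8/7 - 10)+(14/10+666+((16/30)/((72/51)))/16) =666625/1008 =661.33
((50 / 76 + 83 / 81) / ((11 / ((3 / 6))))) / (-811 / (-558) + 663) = 160549 / 1394817930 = 0.00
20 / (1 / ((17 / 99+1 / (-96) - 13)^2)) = 3296.64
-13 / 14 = -0.93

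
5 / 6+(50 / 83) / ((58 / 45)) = 18785 / 14442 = 1.30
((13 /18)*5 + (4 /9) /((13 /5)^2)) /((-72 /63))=-78295 /24336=-3.22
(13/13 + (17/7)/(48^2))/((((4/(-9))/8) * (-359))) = 16145/321664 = 0.05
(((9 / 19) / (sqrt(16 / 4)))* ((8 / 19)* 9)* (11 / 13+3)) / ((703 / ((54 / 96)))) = 18225 / 6598358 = 0.00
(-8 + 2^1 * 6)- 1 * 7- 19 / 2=-25 / 2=-12.50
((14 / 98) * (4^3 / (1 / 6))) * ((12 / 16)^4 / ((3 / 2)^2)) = 54 / 7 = 7.71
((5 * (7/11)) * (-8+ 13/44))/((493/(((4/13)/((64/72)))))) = -106785/6203912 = -0.02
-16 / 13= -1.23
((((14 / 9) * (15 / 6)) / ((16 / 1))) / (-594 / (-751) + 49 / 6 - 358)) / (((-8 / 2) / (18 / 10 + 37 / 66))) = 4095203 / 9965165760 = 0.00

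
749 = 749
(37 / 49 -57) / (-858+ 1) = 2756 / 41993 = 0.07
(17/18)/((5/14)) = 119/45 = 2.64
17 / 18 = 0.94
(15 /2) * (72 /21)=180 /7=25.71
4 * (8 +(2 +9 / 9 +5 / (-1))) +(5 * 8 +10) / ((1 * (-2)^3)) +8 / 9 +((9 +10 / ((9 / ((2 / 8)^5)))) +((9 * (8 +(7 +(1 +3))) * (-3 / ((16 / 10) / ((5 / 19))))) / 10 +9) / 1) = 43319 / 1536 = 28.20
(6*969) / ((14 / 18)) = 52326 / 7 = 7475.14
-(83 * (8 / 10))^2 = -110224 / 25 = -4408.96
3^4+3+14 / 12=511 / 6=85.17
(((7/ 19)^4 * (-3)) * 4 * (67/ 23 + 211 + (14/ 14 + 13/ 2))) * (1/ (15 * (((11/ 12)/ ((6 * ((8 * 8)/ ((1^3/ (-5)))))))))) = 225369768960/ 32971213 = 6835.35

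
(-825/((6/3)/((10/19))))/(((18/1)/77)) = -105875/114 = -928.73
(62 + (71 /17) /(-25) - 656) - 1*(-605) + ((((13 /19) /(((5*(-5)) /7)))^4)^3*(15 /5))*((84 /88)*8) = 267246058799322745390750198510089904 /24669759861551052749156951904296875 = 10.83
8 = 8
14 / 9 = 1.56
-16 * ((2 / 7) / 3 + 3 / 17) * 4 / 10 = -3104 / 1785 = -1.74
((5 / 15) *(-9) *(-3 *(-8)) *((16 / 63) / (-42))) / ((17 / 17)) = 0.44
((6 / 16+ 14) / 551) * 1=115 / 4408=0.03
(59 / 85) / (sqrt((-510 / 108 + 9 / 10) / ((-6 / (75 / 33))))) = 177 * sqrt(14190) / 36550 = 0.58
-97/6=-16.17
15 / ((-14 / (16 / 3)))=-40 / 7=-5.71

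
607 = 607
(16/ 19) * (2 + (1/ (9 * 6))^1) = 872/ 513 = 1.70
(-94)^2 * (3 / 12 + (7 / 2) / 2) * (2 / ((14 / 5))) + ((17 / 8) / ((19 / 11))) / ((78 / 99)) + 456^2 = 6101583421 / 27664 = 220560.42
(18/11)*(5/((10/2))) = 18/11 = 1.64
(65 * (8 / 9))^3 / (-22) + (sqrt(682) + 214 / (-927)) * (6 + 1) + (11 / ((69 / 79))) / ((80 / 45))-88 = -2689888513813 / 303952176 + 7 * sqrt(682) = -8666.90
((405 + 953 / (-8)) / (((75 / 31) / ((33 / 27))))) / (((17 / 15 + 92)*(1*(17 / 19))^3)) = 486282523 / 224622360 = 2.16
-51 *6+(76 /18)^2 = -23342 /81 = -288.17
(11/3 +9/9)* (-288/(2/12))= -8064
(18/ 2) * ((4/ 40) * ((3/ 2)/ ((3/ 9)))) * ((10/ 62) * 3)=243/ 124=1.96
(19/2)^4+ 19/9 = 1173193/144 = 8147.17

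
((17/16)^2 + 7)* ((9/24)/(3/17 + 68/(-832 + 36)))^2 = 214347580281/1554251776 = 137.91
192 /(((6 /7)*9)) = 224 /9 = 24.89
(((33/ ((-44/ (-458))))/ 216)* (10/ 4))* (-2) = -1145/ 144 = -7.95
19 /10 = 1.90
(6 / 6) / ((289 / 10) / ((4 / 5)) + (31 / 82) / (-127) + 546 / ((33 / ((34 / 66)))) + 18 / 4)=15121128 / 743134477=0.02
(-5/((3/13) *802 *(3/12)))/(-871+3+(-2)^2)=65/519696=0.00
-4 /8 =-1 /2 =-0.50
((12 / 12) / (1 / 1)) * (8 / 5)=8 / 5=1.60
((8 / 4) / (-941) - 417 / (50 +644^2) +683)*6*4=1066331938356 / 65052271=16391.92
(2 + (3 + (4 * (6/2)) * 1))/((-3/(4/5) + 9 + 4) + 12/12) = 68/41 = 1.66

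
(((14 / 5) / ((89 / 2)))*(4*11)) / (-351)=-1232 / 156195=-0.01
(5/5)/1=1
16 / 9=1.78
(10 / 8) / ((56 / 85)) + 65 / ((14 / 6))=6665 / 224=29.75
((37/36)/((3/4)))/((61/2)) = 74/1647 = 0.04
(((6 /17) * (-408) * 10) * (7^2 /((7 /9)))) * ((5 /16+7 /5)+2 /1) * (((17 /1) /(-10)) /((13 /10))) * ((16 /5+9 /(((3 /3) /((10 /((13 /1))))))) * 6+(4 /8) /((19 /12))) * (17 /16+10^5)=2689029676410.65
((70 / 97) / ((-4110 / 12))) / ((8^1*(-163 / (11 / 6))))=0.00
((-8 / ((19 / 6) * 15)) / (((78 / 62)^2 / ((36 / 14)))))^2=945685504 / 12630388225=0.07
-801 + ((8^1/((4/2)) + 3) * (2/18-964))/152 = -1156493/1368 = -845.39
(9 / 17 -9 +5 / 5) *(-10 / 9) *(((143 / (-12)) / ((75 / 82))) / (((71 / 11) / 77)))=-630677047 / 488835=-1290.16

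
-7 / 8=-0.88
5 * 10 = 50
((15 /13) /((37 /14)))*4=840 /481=1.75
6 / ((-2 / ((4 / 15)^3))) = -0.06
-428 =-428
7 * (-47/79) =-329/79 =-4.16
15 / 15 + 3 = 4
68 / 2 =34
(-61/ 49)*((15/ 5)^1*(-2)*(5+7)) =4392/ 49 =89.63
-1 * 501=-501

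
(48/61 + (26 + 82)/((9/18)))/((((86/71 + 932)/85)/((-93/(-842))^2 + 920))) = 2168935526750765/119393614143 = 18166.26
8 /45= 0.18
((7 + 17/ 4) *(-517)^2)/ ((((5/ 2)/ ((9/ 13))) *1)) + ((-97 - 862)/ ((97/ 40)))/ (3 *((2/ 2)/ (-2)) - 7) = 35703519161/ 42874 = 832754.56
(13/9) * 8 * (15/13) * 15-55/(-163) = 32655/163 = 200.34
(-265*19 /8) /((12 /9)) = -15105 /32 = -472.03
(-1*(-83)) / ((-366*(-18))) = 83 / 6588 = 0.01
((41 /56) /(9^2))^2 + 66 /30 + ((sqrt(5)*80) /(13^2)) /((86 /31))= 1240*sqrt(5) /7267 + 226336661 /102876480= 2.58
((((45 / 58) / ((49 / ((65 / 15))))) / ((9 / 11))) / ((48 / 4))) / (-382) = -715 / 39083184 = -0.00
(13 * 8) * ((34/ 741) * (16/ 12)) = 1088/ 171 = 6.36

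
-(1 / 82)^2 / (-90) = 1 / 605160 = 0.00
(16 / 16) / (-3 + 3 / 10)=-10 / 27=-0.37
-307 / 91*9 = -2763 / 91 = -30.36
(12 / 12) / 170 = 1 / 170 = 0.01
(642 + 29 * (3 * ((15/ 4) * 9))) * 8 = 28626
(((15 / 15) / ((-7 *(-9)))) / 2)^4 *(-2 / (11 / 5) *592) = -370 / 173282571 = -0.00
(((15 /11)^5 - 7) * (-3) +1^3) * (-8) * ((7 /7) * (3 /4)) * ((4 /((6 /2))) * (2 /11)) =-20239952 /1771561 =-11.42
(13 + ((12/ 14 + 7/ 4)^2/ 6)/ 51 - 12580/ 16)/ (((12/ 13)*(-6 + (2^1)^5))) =-185500439/ 5757696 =-32.22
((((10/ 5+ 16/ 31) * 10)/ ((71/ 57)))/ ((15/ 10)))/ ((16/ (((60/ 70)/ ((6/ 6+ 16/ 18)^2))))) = 900315/ 4452623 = 0.20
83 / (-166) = -1 / 2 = -0.50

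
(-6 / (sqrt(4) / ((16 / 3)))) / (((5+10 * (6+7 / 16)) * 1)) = -128 / 555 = -0.23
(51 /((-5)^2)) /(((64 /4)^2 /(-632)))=-4029 /800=-5.04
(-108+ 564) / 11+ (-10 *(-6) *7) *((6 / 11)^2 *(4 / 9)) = 11736 / 121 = 96.99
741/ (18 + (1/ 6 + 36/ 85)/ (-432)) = 163257120/ 3965459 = 41.17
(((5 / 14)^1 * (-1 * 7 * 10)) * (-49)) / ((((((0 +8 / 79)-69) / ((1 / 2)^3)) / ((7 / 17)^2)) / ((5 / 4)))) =-23709875 / 50336864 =-0.47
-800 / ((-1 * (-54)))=-400 / 27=-14.81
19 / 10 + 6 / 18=67 / 30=2.23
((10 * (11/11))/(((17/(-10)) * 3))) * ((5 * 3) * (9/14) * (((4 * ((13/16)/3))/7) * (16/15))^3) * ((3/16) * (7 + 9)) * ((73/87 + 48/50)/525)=-157199744/179773374375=-0.00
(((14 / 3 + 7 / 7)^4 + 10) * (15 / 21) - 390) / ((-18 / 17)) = -3408925 / 10206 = -334.01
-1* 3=-3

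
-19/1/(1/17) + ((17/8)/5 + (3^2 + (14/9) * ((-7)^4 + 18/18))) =1232233/360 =3422.87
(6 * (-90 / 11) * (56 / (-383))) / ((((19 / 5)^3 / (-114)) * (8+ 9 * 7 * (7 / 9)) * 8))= -945000 / 28896967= -0.03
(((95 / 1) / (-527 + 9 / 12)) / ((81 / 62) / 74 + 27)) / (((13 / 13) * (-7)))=348688 / 365301279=0.00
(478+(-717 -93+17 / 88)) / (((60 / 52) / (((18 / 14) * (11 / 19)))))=-1138761 / 5320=-214.05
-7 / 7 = -1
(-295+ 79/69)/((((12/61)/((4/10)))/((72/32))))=-309209/230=-1344.39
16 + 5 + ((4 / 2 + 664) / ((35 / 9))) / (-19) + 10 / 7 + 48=40841 / 665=61.42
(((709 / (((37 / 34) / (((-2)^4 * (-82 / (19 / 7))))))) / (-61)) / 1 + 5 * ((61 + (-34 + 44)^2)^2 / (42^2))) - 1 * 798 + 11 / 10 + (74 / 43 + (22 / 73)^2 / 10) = 7855014561953191 / 1768771944180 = 4440.94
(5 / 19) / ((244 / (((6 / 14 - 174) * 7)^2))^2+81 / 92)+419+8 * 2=1459927570169936805 / 3353850849780803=435.30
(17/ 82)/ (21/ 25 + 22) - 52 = -2434319/ 46822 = -51.99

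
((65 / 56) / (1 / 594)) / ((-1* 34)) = -19305 / 952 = -20.28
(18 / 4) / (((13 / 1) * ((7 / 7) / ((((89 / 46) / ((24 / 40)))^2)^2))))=37.43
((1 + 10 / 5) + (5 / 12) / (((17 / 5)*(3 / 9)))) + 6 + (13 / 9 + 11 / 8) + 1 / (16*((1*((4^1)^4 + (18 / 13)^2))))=76495897 / 6276672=12.19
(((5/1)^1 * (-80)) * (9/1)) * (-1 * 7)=25200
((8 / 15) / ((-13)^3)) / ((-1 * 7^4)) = 8 / 79124955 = 0.00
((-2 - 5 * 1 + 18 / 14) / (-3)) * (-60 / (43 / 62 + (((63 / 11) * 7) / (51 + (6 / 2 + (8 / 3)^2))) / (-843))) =-21080620000 / 127785217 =-164.97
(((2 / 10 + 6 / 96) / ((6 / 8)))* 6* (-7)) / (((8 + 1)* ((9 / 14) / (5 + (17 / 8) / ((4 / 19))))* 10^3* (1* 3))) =-55223 / 4320000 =-0.01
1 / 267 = 0.00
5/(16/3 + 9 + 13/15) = 25/76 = 0.33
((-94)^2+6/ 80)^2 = 78076221.41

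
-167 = -167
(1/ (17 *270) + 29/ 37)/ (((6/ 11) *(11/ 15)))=1.96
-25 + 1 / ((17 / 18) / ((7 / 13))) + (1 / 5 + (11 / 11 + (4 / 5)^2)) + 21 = -1.59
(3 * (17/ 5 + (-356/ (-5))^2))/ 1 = 15218.52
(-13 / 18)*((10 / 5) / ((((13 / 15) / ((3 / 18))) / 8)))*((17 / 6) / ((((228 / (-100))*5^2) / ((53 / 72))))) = 4505 / 55404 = 0.08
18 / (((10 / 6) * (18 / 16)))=48 / 5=9.60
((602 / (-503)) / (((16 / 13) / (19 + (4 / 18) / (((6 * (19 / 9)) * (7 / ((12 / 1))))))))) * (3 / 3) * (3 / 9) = -1414829 / 229368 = -6.17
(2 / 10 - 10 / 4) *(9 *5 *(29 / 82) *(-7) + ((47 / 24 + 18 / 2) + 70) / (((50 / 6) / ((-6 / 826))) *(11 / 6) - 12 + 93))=45903842451 / 179089640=256.32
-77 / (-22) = 7 / 2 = 3.50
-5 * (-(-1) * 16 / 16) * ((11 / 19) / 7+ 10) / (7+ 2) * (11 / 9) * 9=-8195 / 133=-61.62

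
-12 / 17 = -0.71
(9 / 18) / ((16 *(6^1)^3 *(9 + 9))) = 1 / 124416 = 0.00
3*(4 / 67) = 12 / 67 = 0.18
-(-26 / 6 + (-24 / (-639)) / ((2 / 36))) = 779 / 213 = 3.66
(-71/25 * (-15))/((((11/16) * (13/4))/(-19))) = -259008/715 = -362.25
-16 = -16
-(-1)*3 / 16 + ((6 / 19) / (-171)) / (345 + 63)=165695 / 883728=0.19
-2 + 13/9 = -5/9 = -0.56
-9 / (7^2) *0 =0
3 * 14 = 42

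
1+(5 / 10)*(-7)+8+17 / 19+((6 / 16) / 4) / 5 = 19497 / 3040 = 6.41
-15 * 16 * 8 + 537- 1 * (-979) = -404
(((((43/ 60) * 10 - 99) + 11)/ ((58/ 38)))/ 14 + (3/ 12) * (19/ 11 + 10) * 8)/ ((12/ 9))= 527123/ 35728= 14.75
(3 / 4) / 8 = 3 / 32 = 0.09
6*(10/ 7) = 60/ 7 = 8.57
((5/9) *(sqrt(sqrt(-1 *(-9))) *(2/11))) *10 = 100 *sqrt(3)/99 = 1.75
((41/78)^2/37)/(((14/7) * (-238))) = -1681/107151408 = -0.00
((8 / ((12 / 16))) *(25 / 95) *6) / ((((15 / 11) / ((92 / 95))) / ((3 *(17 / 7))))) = 1101056 / 12635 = 87.14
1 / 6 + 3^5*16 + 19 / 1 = 23443 / 6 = 3907.17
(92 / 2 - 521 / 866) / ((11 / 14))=275205 / 4763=57.78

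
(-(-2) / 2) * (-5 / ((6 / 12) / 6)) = -60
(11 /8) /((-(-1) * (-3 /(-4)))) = 1.83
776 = 776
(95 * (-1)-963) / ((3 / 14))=-14812 / 3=-4937.33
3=3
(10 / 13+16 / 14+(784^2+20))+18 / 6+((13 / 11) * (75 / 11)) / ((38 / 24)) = 128597843637 / 209209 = 614686.00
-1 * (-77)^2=-5929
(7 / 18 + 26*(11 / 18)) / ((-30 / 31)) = -9083 / 540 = -16.82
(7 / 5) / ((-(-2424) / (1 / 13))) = 7 / 157560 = 0.00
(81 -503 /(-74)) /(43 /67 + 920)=435299 /4564542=0.10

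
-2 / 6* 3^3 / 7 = -9 / 7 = -1.29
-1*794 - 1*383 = -1177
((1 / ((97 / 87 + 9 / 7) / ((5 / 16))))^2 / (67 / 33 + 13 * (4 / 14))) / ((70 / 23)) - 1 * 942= -1367999961131757 / 1452230752256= -942.00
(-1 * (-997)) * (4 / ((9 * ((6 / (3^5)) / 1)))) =17946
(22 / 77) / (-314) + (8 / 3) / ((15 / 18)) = 17579 / 5495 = 3.20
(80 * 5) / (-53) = -400 / 53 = -7.55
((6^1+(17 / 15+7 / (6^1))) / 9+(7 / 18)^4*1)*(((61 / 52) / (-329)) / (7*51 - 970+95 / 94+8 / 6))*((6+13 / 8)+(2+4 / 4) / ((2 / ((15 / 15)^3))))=2208959633 / 43867804780800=0.00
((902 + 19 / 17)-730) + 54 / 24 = 11925 / 68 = 175.37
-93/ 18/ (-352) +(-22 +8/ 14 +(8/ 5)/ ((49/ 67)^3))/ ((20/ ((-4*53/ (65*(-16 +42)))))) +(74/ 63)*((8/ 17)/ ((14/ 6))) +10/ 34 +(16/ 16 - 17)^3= -4095.35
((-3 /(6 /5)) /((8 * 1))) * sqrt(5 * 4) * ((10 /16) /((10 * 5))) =-0.02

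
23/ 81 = 0.28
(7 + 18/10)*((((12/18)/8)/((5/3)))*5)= 11/5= 2.20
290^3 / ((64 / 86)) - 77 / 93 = 12191451067 / 372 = 32772717.92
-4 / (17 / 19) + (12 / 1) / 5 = -176 / 85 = -2.07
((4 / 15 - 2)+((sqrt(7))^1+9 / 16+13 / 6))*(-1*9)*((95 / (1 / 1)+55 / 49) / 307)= -42390*sqrt(7) / 15043 - 337707 / 120344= -10.26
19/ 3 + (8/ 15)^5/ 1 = 4842143/ 759375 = 6.38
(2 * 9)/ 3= 6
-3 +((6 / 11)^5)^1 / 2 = -2.98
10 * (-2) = -20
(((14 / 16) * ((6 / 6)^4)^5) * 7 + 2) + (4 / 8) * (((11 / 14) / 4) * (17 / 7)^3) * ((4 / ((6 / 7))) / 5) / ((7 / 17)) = 1629853 / 144060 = 11.31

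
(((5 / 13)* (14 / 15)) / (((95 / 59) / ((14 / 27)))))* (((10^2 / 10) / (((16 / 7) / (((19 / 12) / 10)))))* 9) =20237 / 28080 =0.72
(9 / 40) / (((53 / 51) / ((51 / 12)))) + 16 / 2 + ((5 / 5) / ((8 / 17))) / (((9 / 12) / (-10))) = -493871 / 25440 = -19.41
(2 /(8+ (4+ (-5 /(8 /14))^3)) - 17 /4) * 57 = -40830867 /168428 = -242.42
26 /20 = 1.30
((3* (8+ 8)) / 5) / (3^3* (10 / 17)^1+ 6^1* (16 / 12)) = 408 / 1015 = 0.40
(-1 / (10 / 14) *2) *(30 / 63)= -4 / 3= -1.33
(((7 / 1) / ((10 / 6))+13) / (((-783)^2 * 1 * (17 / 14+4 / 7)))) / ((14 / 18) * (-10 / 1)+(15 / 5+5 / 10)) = -344 / 93666375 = -0.00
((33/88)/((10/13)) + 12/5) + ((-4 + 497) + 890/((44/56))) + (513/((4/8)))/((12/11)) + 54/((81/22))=6821183/2640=2583.78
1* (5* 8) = 40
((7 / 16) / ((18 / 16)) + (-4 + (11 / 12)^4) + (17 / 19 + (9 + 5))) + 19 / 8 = 14.36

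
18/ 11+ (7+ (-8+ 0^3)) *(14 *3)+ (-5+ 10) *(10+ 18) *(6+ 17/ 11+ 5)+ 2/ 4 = 1716.50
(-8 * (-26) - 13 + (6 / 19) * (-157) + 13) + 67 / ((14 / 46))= 50349 / 133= 378.56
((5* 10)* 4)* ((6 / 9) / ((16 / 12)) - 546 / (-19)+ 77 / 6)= 479600 / 57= 8414.04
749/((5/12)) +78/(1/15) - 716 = 11258/5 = 2251.60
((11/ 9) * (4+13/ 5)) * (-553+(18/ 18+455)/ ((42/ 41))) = -18271/ 21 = -870.05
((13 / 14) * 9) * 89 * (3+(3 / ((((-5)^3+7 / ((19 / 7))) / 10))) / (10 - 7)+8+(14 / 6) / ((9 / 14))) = 37752910 / 3489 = 10820.55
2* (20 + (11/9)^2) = 3482/81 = 42.99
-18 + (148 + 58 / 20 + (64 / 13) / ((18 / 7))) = 157733 / 1170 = 134.81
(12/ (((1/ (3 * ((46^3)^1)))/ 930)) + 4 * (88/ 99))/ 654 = 14664641776/ 2943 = 4982888.81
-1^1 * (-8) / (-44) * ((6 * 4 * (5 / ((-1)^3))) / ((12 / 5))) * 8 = 800 / 11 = 72.73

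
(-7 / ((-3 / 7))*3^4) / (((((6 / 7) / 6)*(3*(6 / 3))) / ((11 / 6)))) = 11319 / 4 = 2829.75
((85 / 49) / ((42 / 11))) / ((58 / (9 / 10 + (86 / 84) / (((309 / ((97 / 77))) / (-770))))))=-28077863 / 1549105992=-0.02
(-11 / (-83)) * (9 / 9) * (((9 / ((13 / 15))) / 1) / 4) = 1485 / 4316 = 0.34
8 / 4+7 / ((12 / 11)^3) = 12773 / 1728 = 7.39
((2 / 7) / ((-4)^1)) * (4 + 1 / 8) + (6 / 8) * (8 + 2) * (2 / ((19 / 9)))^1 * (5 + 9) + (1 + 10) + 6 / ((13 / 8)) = 3150137 / 27664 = 113.87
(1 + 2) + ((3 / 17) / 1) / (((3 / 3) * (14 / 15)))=759 / 238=3.19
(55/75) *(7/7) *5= 11/3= 3.67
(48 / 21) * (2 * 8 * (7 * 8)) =2048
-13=-13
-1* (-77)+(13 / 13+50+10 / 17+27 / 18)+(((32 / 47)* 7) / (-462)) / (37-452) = 2846930839 / 21884610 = 130.09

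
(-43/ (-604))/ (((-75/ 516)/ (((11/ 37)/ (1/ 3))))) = -0.44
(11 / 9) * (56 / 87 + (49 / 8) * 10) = 236929 / 3132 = 75.65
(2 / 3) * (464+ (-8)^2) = 352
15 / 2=7.50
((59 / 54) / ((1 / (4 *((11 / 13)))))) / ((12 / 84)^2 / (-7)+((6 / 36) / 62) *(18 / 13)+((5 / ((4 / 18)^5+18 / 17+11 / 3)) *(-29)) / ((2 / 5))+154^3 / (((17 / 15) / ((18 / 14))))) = 17953365630893 / 20114962600790021031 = 0.00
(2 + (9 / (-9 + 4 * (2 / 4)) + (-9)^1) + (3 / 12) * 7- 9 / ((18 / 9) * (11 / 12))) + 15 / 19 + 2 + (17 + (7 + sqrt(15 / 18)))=sqrt(30) / 6 + 89797 / 5852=16.26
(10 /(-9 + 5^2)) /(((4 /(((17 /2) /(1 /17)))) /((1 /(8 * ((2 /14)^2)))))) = 70805 /512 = 138.29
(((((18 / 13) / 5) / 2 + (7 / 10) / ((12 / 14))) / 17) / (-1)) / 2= -149 / 5304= -0.03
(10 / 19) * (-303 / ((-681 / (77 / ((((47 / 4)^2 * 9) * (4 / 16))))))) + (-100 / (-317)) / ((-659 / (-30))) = 1297008982840 / 17912753941959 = 0.07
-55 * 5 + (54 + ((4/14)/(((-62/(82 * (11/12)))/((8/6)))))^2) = -842126585/3814209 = -220.79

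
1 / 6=0.17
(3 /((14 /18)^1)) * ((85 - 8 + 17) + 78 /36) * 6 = 15579 /7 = 2225.57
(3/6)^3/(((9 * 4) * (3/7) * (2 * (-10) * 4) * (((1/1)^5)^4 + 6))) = -1/69120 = -0.00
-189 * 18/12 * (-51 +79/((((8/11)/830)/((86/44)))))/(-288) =88788861/512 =173415.74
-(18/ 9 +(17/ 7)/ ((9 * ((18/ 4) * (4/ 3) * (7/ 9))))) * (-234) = 23595/ 49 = 481.53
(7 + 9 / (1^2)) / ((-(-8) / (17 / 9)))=34 / 9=3.78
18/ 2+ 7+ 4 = 20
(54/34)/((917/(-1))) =-27/15589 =-0.00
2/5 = 0.40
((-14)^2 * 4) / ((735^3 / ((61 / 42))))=488 / 170170875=0.00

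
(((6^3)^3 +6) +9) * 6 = 60466266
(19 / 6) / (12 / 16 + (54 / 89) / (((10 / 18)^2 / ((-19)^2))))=84550 / 18968193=0.00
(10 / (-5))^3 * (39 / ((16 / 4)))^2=-1521 / 2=-760.50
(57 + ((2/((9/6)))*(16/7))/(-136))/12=20341/4284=4.75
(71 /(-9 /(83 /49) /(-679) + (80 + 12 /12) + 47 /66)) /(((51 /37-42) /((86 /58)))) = -20007878242 /630895687329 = -0.03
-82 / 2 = -41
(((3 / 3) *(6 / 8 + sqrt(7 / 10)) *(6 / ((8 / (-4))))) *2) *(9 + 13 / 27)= -256 *sqrt(70) / 45 - 128 / 3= -90.26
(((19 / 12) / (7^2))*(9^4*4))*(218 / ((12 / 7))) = 1509759 / 14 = 107839.93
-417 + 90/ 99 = -4577/ 11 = -416.09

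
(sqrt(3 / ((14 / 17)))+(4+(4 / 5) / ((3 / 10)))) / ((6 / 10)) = 5* sqrt(714) / 42+100 / 9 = 14.29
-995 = -995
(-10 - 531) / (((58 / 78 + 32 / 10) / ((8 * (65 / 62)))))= -27428700 / 23839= -1150.58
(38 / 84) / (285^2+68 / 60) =95 / 17057488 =0.00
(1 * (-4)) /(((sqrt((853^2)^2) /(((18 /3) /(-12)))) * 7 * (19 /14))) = 4 /13824571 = 0.00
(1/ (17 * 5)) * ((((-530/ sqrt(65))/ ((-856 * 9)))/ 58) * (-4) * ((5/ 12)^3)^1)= -1325 * sqrt(65)/ 21329972352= -0.00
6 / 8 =3 / 4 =0.75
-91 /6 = -15.17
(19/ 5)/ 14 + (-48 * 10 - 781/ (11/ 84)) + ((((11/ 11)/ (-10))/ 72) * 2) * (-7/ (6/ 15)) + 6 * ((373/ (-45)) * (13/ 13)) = -32726803/ 5040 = -6493.41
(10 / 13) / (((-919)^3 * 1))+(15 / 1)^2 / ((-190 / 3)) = -1362145986425 / 383418870146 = -3.55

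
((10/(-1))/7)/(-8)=5/28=0.18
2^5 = 32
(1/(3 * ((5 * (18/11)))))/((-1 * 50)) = -11/13500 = -0.00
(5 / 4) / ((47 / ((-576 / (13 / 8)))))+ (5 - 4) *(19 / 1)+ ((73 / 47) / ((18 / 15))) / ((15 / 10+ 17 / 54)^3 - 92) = 19775769581 / 2069074514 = 9.56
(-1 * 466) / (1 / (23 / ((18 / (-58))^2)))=-9013838 / 81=-111281.95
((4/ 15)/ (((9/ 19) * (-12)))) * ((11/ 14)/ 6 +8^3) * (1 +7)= -1634722/ 8505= -192.21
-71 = -71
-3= -3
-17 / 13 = -1.31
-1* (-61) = 61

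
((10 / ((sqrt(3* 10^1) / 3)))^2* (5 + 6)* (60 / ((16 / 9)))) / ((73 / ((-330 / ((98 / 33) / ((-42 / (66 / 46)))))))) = 253600875 / 511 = 496283.51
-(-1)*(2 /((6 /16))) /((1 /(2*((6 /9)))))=64 /9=7.11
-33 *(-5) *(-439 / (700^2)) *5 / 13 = -14487 / 254800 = -0.06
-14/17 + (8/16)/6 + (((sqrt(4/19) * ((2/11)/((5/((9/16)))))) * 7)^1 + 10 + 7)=16.33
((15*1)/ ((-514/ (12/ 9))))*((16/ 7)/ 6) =-80/ 5397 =-0.01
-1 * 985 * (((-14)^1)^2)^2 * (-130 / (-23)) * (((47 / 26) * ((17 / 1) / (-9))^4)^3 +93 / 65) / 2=-1303272874338.33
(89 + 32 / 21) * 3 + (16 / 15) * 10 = 5927 / 21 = 282.24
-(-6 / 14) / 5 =3 / 35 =0.09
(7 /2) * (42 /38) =147 /38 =3.87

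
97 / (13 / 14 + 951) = 1358 / 13327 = 0.10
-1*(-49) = 49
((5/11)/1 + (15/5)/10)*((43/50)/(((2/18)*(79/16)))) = 128484/108625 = 1.18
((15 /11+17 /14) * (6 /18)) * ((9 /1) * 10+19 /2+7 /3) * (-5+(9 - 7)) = -242567 /924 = -262.52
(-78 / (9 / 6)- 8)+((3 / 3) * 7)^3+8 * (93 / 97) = 28195 / 97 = 290.67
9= 9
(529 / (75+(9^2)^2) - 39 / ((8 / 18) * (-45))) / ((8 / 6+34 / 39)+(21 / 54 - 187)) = -1313247 / 119312515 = -0.01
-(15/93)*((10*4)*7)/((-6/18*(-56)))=-75/31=-2.42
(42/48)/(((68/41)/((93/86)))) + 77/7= 541315/46784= 11.57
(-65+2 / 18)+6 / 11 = -6370 / 99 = -64.34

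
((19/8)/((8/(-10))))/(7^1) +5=1025/224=4.58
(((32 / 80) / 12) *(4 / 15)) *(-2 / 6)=-2 / 675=-0.00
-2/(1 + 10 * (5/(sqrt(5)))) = 2/499 - 20 * sqrt(5)/499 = -0.09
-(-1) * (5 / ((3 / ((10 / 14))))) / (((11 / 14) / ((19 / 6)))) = 475 / 99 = 4.80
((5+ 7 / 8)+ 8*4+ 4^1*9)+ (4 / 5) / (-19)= 56113 / 760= 73.83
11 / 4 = 2.75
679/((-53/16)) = -10864/53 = -204.98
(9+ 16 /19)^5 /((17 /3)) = 40353421713 /2476099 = 16297.18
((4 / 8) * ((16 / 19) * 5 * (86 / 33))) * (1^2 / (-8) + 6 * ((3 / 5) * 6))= 73874 / 627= 117.82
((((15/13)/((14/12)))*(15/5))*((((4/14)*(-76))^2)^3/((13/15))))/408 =2081159228620800/2366039039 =879596.32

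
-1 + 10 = 9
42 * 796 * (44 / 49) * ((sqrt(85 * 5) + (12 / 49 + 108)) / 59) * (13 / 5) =2731872 * sqrt(17) / 413 + 14489849088 / 101185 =170474.67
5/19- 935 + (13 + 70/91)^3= 69952721/41743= 1675.80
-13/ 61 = -0.21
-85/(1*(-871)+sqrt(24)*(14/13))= 6188*sqrt(6)/25641125+2502383/25641125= 0.10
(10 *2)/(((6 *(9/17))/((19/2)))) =1615/27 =59.81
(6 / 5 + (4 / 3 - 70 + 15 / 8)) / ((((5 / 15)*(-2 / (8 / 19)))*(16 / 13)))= 102323 / 3040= 33.66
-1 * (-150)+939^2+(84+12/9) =2645869/3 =881956.33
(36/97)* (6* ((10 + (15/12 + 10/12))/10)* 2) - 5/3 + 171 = 50842/291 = 174.71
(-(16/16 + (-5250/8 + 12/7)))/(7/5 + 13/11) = 1006445/3976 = 253.13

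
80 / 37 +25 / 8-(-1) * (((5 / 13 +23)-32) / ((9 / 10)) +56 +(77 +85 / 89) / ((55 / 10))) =2233920115 / 33904728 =65.89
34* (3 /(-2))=-51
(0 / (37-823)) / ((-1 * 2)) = 0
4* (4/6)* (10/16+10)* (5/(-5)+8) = 595/3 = 198.33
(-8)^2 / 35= 1.83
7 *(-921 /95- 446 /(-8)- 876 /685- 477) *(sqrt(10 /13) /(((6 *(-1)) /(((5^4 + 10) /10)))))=20003885951 *sqrt(130) /8121360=28083.89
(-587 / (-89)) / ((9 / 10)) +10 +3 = 16283 / 801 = 20.33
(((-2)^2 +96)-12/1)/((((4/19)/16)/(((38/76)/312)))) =10.72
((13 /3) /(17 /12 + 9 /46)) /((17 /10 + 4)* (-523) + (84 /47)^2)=-5283928 /5854592571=-0.00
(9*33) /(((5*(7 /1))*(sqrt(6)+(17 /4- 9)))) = -22572 /9275- 4752*sqrt(6) /9275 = -3.69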